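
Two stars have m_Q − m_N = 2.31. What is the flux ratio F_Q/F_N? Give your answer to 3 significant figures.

0.119

F_Q/F_N = 10^(−(m_Q − m_N)/2.5) = 10^(-2.31/2.5) = 10^-0.924 = 0.1191.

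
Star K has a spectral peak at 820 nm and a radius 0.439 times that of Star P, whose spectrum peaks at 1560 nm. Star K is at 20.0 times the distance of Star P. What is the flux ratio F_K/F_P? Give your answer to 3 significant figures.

0.00631

Wien's law: T_K/T_P = λ_P/λ_K = 1560/820 = 1.902.
L_K/L_P = (R_K/R_P)²(T_K/T_P)⁴ = (0.439)²(1.902)⁴ = 2.524.
F_K/F_P = (L_K/L_P)/(d_K/d_P)² = 2.524/(20.0)² = 0.006311.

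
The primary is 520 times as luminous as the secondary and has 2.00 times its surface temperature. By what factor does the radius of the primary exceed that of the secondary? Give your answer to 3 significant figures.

5.70

L ∝ R²T⁴ gives R ∝ √L / T², so
R_p/R_s = √(520) / (2.00)² = 22.80 / 4.000 = 5.701.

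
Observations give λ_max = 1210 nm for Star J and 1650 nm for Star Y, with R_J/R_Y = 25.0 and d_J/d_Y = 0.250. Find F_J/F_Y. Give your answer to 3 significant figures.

Wien's law: T_J/T_Y = λ_Y/λ_J = 1650/1210 = 1.364.
L_J/L_Y = (R_J/R_Y)²(T_J/T_Y)⁴ = (25.0)²(1.364)⁴ = 2161.
F_J/F_Y = (L_J/L_Y)/(d_J/d_Y)² = 2161/(0.250)² = 3.458×10^4.

3.46×10^4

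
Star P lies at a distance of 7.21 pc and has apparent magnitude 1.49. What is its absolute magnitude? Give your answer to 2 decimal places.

2.20

M = m − 5 log₁₀(d/10 pc) = 1.49 − 5 log₁₀(7.21/10)
  = 1.49 − 5 × -0.142 = 1.49 − -0.71 = 2.20.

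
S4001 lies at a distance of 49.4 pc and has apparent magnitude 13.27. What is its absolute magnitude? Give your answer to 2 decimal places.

9.80

M = m − 5 log₁₀(d/10 pc) = 13.27 − 5 log₁₀(49.4/10)
  = 13.27 − 5 × 0.694 = 13.27 − 3.47 = 9.80.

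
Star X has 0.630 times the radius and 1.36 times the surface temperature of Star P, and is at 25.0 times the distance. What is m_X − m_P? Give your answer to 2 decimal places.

6.66

L_X/L_P = (0.630)²(1.36)⁴ = 1.358.
F_X/F_P = (L_X/L_P)/(d_X/d_P)² = 1.358/625.0 = 0.002172.
m_X − m_P = −2.5 log₁₀(0.002172) = 6.66.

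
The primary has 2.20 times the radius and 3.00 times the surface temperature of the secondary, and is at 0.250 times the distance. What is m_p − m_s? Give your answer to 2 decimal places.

-9.49

L_p/L_s = (2.20)²(3.00)⁴ = 392.0.
F_p/F_s = (L_p/L_s)/(d_p/d_s)² = 392.0/0.06250 = 6273.
m_p − m_s = −2.5 log₁₀(6273) = -9.49.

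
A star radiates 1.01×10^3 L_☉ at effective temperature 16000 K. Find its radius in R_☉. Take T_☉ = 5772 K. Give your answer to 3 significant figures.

4.14 R_☉

R/R_☉ = √(L/L_☉) / (T/T_☉)² = √(1.01×10^3) / (2.772)²
       = 31.78 / 7.684 = 4.136.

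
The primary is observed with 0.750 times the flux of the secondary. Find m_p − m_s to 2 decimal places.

m_p − m_s = −2.5 log₁₀(F_p/F_s) = −2.5 log₁₀(0.750) = −2.5 × (-0.125) = 0.312.

0.31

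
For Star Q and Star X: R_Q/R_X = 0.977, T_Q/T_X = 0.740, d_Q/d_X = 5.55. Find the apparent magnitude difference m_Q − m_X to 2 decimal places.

5.08

L_Q/L_X = (0.977)²(0.740)⁴ = 0.2862.
F_Q/F_X = (L_Q/L_X)/(d_Q/d_X)² = 0.2862/30.80 = 0.009292.
m_Q − m_X = −2.5 log₁₀(0.009292) = 5.08.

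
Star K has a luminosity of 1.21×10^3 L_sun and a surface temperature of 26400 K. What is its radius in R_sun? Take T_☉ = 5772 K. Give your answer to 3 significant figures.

1.66 R_sun

R/R_☉ = √(L/L_☉) / (T/T_☉)² = √(1.21×10^3) / (4.574)²
       = 34.79 / 20.92 = 1.663.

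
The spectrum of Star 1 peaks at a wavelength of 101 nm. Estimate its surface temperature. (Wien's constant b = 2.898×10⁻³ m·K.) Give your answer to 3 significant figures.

2.87×10^4 K

T = b/λ_max = 2.898×10⁻³ / (101×10⁻⁹) = 2.869×10^4 K.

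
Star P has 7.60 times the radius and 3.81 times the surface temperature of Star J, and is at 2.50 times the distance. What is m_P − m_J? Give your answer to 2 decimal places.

-8.22

L_P/L_J = (7.60)²(3.81)⁴ = 1.217×10^4.
F_P/F_J = (L_P/L_J)/(d_P/d_J)² = 1.217×10^4/6.250 = 1947.
m_P − m_J = −2.5 log₁₀(1947) = -8.22.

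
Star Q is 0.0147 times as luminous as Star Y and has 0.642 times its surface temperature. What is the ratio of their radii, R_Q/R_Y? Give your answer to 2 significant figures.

L ∝ R²T⁴ gives R ∝ √L / T², so
R_Q/R_Y = √(0.0147) / (0.642)² = 0.1212 / 0.4122 = 0.2942.

0.29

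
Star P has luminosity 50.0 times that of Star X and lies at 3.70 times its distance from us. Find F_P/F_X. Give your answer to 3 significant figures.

3.65

F = L/(4πd²), so F_P/F_X = (L_P/L_X) / (d_P/d_X)²
= 50.0 / (3.70)² = 50.0 / 13.69 = 3.652.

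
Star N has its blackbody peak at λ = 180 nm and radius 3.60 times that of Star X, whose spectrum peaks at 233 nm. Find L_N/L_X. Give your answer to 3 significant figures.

36.4

Wien's law gives T ∝ 1/λ_max, so T_N/T_X = λ_X/λ_N = 233/180 = 1.294.
Then L ∝ R²T⁴ gives L_N/L_X = (3.60)² × (1.294)⁴ = 12.96 × 2.808 = 36.39.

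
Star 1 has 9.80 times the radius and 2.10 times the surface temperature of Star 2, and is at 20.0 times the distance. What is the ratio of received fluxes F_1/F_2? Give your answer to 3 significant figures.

L_1/L_2 = (R_1/R_2)²(T_1/T_2)⁴ = (9.80)² × (2.10)⁴ = 1868.
F_1/F_2 = (L_1/L_2)/(d_1/d_2)² = 1868 / (20.0)² = 4.669.

4.67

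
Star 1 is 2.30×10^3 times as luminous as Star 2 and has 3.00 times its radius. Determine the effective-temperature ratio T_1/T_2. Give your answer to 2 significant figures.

L ∝ R²T⁴ gives T ∝ (L/R²)^(1/4), so
T_1/T_2 = (2.30×10^3 / 3.00²)^(1/4) = (255.6)^(1/4) = 3.998.

4.0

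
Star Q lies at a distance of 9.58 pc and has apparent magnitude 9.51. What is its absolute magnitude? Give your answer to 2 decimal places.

9.60

M = m − 5 log₁₀(d/10 pc) = 9.51 − 5 log₁₀(9.58/10)
  = 9.51 − 5 × -0.019 = 9.51 − -0.09 = 9.60.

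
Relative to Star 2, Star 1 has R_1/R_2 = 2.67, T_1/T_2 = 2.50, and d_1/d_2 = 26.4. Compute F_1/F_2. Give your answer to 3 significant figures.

L_1/L_2 = (R_1/R_2)²(T_1/T_2)⁴ = (2.67)² × (2.50)⁴ = 278.5.
F_1/F_2 = (L_1/L_2)/(d_1/d_2)² = 278.5 / (26.4)² = 0.3996.

0.400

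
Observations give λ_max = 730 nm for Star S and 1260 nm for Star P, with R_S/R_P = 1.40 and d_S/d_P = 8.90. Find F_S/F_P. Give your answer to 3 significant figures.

Wien's law: T_S/T_P = λ_P/λ_S = 1260/730 = 1.726.
L_S/L_P = (R_S/R_P)²(T_S/T_P)⁴ = (1.40)²(1.726)⁴ = 17.40.
F_S/F_P = (L_S/L_P)/(d_S/d_P)² = 17.40/(8.90)² = 0.2196.

0.220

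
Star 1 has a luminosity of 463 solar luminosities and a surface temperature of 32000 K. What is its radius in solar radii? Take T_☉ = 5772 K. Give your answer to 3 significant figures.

R/R_☉ = √(L/L_☉) / (T/T_☉)² = √(463) / (5.544)²
       = 21.52 / 30.74 = 0.7001.

0.700 solar radii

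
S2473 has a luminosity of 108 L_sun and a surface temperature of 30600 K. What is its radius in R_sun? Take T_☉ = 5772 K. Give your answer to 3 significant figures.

R/R_☉ = √(L/L_☉) / (T/T_☉)² = √(108) / (5.301)²
       = 10.39 / 28.11 = 0.3698.

0.370 R_sun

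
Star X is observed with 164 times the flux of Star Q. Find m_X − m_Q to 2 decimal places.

m_X − m_Q = −2.5 log₁₀(F_X/F_Q) = −2.5 log₁₀(164) = −2.5 × (2.215) = -5.537.

-5.54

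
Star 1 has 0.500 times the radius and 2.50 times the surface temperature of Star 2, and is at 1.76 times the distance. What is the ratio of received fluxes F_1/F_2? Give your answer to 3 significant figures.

3.15

L_1/L_2 = (R_1/R_2)²(T_1/T_2)⁴ = (0.500)² × (2.50)⁴ = 9.766.
F_1/F_2 = (L_1/L_2)/(d_1/d_2)² = 9.766 / (1.76)² = 3.153.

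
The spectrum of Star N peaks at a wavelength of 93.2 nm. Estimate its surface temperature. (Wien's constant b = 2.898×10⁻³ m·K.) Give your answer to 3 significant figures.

3.11×10^4 K

T = b/λ_max = 2.898×10⁻³ / (93.2×10⁻⁹) = 3.109×10^4 K.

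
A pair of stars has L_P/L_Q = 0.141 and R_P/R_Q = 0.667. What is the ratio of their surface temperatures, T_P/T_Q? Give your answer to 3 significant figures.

0.750

L ∝ R²T⁴ gives T ∝ (L/R²)^(1/4), so
T_P/T_Q = (0.141 / 0.667²)^(1/4) = (0.3169)^(1/4) = 0.7503.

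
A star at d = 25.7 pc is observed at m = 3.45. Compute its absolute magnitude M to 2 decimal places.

M = m − 5 log₁₀(d/10 pc) = 3.45 − 5 log₁₀(25.7/10)
  = 3.45 − 5 × 0.410 = 3.45 − 2.05 = 1.40.

1.40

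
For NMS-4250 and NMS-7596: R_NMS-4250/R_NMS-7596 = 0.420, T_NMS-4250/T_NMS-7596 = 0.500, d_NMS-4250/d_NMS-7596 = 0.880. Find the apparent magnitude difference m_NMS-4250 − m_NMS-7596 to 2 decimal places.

L_NMS-4250/L_NMS-7596 = (0.420)²(0.500)⁴ = 0.01102.
F_NMS-4250/F_NMS-7596 = (L_NMS-4250/L_NMS-7596)/(d_NMS-4250/d_NMS-7596)² = 0.01102/0.7744 = 0.01424.
m_NMS-4250 − m_NMS-7596 = −2.5 log₁₀(0.01424) = 4.62.

4.62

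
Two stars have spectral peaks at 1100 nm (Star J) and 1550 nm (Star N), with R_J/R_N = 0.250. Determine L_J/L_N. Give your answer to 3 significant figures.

Wien's law gives T ∝ 1/λ_max, so T_J/T_N = λ_N/λ_J = 1550/1100 = 1.409.
Then L ∝ R²T⁴ gives L_J/L_N = (0.250)² × (1.409)⁴ = 0.06250 × 3.942 = 0.2464.

0.246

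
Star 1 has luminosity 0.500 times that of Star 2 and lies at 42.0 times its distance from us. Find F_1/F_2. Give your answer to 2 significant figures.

2.8×10^-4

F = L/(4πd²), so F_1/F_2 = (L_1/L_2) / (d_1/d_2)²
= 0.500 / (42.0)² = 0.500 / 1764 = 2.834×10^-4.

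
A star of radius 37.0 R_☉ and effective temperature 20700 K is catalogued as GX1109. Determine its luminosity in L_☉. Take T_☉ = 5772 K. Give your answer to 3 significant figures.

L/L_☉ = (R/R_☉)² (T/T_☉)⁴ = (37.0)² × (20700/5772)⁴
       = 1369 × (3.586)⁴ = 1369 × 165.4 = 2.265×10^5.

2.26×10^5 L_☉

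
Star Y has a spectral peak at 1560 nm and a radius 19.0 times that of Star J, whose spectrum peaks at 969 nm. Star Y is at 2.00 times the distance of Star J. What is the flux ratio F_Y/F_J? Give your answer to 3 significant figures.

13.4

Wien's law: T_Y/T_J = λ_J/λ_Y = 969/1560 = 0.6212.
L_Y/L_J = (R_Y/R_J)²(T_Y/T_J)⁴ = (19.0)²(0.6212)⁴ = 53.74.
F_Y/F_J = (L_Y/L_J)/(d_Y/d_J)² = 53.74/(2.00)² = 13.44.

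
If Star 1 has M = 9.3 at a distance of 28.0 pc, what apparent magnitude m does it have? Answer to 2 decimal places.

11.54

m = M + 5 log₁₀(d/10 pc) = 9.3 + 5 log₁₀(28.0/10)
  = 9.3 + 5 × 0.447 = 9.3 + 2.24 = 11.54.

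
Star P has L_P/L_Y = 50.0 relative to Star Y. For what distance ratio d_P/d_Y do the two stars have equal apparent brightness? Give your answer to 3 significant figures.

7.07

Equal flux requires L_P/d_P² = L_Y/d_Y², so d_P/d_Y = √(L_P/L_Y)
= √(50.0) = 7.071.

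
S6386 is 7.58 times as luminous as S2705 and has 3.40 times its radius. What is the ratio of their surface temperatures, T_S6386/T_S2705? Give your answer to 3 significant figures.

L ∝ R²T⁴ gives T ∝ (L/R²)^(1/4), so
T_S6386/T_S2705 = (7.58 / 3.40²)^(1/4) = (0.6557)^(1/4) = 0.8999.

0.900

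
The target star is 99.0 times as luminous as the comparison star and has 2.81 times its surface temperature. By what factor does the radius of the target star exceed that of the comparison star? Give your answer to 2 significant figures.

L ∝ R²T⁴ gives R ∝ √L / T², so
R_t/R_c = √(99.0) / (2.81)² = 9.950 / 7.896 = 1.260.

1.3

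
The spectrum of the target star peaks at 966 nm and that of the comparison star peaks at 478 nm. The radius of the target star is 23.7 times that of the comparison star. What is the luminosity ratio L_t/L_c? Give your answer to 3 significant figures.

33.7

Wien's law gives T ∝ 1/λ_max, so T_t/T_c = λ_c/λ_t = 478/966 = 0.4948.
Then L ∝ R²T⁴ gives L_t/L_c = (23.7)² × (0.4948)⁴ = 561.7 × 0.05995 = 33.67.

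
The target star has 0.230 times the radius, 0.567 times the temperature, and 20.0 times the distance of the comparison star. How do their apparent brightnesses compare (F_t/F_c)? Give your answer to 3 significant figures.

1.37×10^-5

L_t/L_c = (R_t/R_c)²(T_t/T_c)⁴ = (0.230)² × (0.567)⁴ = 0.005467.
F_t/F_c = (L_t/L_c)/(d_t/d_c)² = 0.005467 / (20.0)² = 1.367×10^-5.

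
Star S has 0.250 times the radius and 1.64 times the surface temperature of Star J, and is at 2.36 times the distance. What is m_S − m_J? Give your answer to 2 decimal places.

L_S/L_J = (0.250)²(1.64)⁴ = 0.4521.
F_S/F_J = (L_S/L_J)/(d_S/d_J)² = 0.4521/5.570 = 0.08118.
m_S − m_J = −2.5 log₁₀(0.08118) = 2.73.

2.73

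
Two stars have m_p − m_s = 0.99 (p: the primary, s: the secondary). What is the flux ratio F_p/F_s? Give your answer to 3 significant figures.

F_p/F_s = 10^(−(m_p − m_s)/2.5) = 10^(-0.99/2.5) = 10^-0.396 = 0.4018.

0.402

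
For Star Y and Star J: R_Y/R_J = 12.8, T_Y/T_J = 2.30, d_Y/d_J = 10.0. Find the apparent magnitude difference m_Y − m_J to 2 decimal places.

-4.15

L_Y/L_J = (12.8)²(2.30)⁴ = 4585.
F_Y/F_J = (L_Y/L_J)/(d_Y/d_J)² = 4585/100.0 = 45.85.
m_Y − m_J = −2.5 log₁₀(45.85) = -4.15.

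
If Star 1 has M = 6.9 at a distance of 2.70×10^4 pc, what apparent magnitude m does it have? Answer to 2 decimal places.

24.06

m = M + 5 log₁₀(d/10 pc) = 6.9 + 5 log₁₀(2.70×10^4/10)
  = 6.9 + 5 × 3.431 = 6.9 + 17.16 = 24.06.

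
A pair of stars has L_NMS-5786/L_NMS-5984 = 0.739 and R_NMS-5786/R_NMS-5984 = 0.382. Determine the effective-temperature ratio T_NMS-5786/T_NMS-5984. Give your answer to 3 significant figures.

L ∝ R²T⁴ gives T ∝ (L/R²)^(1/4), so
T_NMS-5786/T_NMS-5984 = (0.739 / 0.382²)^(1/4) = (5.064)^(1/4) = 1.500.

1.50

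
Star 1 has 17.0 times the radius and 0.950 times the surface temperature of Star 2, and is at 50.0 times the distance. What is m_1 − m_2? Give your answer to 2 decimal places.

L_1/L_2 = (17.0)²(0.950)⁴ = 235.4.
F_1/F_2 = (L_1/L_2)/(d_1/d_2)² = 235.4/2500 = 0.09416.
m_1 − m_2 = −2.5 log₁₀(0.09416) = 2.57.

2.57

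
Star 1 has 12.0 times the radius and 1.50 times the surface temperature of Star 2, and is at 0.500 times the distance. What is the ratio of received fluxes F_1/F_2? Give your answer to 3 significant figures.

2.92×10^3

L_1/L_2 = (R_1/R_2)²(T_1/T_2)⁴ = (12.0)² × (1.50)⁴ = 729.0.
F_1/F_2 = (L_1/L_2)/(d_1/d_2)² = 729.0 / (0.500)² = 2916.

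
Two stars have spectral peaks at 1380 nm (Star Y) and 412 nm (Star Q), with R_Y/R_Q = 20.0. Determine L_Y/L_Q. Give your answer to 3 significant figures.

Wien's law gives T ∝ 1/λ_max, so T_Y/T_Q = λ_Q/λ_Y = 412/1380 = 0.2986.
Then L ∝ R²T⁴ gives L_Y/L_Q = (20.0)² × (0.2986)⁴ = 400.0 × 0.007945 = 3.178.

3.18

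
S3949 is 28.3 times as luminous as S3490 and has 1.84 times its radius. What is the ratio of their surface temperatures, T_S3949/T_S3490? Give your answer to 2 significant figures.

1.7

L ∝ R²T⁴ gives T ∝ (L/R²)^(1/4), so
T_S3949/T_S3490 = (28.3 / 1.84²)^(1/4) = (8.359)^(1/4) = 1.700.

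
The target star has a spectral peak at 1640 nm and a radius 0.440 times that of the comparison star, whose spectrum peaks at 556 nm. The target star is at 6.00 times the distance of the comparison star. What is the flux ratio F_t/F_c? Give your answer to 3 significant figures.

7.10×10^-5

Wien's law: T_t/T_c = λ_c/λ_t = 556/1640 = 0.3390.
L_t/L_c = (R_t/R_c)²(T_t/T_c)⁴ = (0.440)²(0.3390)⁴ = 0.002558.
F_t/F_c = (L_t/L_c)/(d_t/d_c)² = 0.002558/(6.00)² = 7.104×10^-5.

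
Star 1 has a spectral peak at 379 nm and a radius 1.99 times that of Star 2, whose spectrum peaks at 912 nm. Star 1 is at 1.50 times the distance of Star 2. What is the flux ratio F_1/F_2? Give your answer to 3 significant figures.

Wien's law: T_1/T_2 = λ_2/λ_1 = 912/379 = 2.406.
L_1/L_2 = (R_1/R_2)²(T_1/T_2)⁴ = (1.99)²(2.406)⁴ = 132.8.
F_1/F_2 = (L_1/L_2)/(d_1/d_2)² = 132.8/(1.50)² = 59.01.

59.0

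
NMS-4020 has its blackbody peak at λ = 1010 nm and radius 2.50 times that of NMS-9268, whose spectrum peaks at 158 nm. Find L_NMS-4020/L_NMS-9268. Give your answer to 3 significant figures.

Wien's law gives T ∝ 1/λ_max, so T_NMS-4020/T_NMS-9268 = λ_NMS-9268/λ_NMS-4020 = 158/1010 = 0.1564.
Then L ∝ R²T⁴ gives L_NMS-4020/L_NMS-9268 = (2.50)² × (0.1564)⁴ = 6.250 × 5.989×10^-4 = 0.003743.

0.00374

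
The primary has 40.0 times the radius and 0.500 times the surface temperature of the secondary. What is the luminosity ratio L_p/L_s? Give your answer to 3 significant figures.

From the Stefan–Boltzmann law, L ∝ R²T⁴, so
L_p/L_s = (R_p/R_s)² (T_p/T_s)⁴ = (40.0)² × (0.500)⁴ = 1600 × 0.06250 = 100.0.

100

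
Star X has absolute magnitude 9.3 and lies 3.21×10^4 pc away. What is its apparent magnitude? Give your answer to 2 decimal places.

m = M + 5 log₁₀(d/10 pc) = 9.3 + 5 log₁₀(3.21×10^4/10)
  = 9.3 + 5 × 3.507 = 9.3 + 17.53 = 26.83.

26.83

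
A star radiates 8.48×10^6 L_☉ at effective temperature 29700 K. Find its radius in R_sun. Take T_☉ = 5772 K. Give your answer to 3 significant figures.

110 R_sun

R/R_☉ = √(L/L_☉) / (T/T_☉)² = √(8.48×10^6) / (5.146)²
       = 2912 / 26.48 = 110.0.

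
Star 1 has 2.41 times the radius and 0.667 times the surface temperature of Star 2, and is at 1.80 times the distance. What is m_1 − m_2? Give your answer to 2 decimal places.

L_1/L_2 = (2.41)²(0.667)⁴ = 1.150.
F_1/F_2 = (L_1/L_2)/(d_1/d_2)² = 1.150/3.240 = 0.3548.
m_1 − m_2 = −2.5 log₁₀(0.3548) = 1.13.

1.13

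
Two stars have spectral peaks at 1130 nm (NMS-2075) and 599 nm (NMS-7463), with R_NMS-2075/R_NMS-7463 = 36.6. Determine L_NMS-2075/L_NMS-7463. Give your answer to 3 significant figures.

106

Wien's law gives T ∝ 1/λ_max, so T_NMS-2075/T_NMS-7463 = λ_NMS-7463/λ_NMS-2075 = 599/1130 = 0.5301.
Then L ∝ R²T⁴ gives L_NMS-2075/L_NMS-7463 = (36.6)² × (0.5301)⁴ = 1340 × 0.07896 = 105.8.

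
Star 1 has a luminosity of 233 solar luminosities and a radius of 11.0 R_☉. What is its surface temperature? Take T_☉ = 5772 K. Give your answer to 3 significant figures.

6.80×10^3 K

T/T_☉ = (L/L_☉)^(1/4) / (R/R_☉)^(1/2)
T = 5772 × (233)^(1/4) / √(11.0) = 5772 × 3.907 / 3.317 = 6799 K.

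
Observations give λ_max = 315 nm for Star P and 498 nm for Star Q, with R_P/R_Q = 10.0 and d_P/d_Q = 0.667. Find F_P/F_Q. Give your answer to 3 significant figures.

1.40×10^3

Wien's law: T_P/T_Q = λ_Q/λ_P = 498/315 = 1.581.
L_P/L_Q = (R_P/R_Q)²(T_P/T_Q)⁴ = (10.0)²(1.581)⁴ = 624.7.
F_P/F_Q = (L_P/L_Q)/(d_P/d_Q)² = 624.7/(0.667)² = 1404.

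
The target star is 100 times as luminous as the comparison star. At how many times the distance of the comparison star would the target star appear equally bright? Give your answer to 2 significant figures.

Equal flux requires L_t/d_t² = L_c/d_c², so d_t/d_c = √(L_t/L_c)
= √(100) = 10.00.

10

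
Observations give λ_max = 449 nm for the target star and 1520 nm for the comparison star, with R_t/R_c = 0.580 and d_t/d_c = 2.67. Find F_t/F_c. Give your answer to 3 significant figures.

Wien's law: T_t/T_c = λ_c/λ_t = 1520/449 = 3.385.
L_t/L_c = (R_t/R_c)²(T_t/T_c)⁴ = (0.580)²(3.385)⁴ = 44.18.
F_t/F_c = (L_t/L_c)/(d_t/d_c)² = 44.18/(2.67)² = 6.198.

6.20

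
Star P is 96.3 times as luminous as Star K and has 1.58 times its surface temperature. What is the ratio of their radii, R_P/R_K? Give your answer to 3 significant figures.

L ∝ R²T⁴ gives R ∝ √L / T², so
R_P/R_K = √(96.3) / (1.58)² = 9.813 / 2.496 = 3.931.

3.93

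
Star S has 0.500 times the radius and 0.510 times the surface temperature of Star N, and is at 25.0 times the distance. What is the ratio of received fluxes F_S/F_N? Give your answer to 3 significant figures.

2.71×10^-5

L_S/L_N = (R_S/R_N)²(T_S/T_N)⁴ = (0.500)² × (0.510)⁴ = 0.01691.
F_S/F_N = (L_S/L_N)/(d_S/d_N)² = 0.01691 / (25.0)² = 2.706×10^-5.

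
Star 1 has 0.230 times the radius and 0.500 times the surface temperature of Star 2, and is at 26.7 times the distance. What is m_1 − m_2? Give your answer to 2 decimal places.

13.33

L_1/L_2 = (0.230)²(0.500)⁴ = 0.003306.
F_1/F_2 = (L_1/L_2)/(d_1/d_2)² = 0.003306/712.9 = 4.638×10^-6.
m_1 − m_2 = −2.5 log₁₀(4.638×10^-6) = 13.33.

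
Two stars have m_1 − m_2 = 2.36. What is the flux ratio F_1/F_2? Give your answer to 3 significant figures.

F_1/F_2 = 10^(−(m_1 − m_2)/2.5) = 10^(-2.36/2.5) = 10^-0.944 = 0.1138.

0.114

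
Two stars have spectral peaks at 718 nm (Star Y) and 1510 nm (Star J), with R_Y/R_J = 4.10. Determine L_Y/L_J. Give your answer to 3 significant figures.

329

Wien's law gives T ∝ 1/λ_max, so T_Y/T_J = λ_J/λ_Y = 1510/718 = 2.103.
Then L ∝ R²T⁴ gives L_Y/L_J = (4.10)² × (2.103)⁴ = 16.81 × 19.56 = 328.8.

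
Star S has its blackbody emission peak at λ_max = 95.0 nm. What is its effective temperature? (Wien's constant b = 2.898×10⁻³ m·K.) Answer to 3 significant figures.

T = b/λ_max = 2.898×10⁻³ / (95.0×10⁻⁹) = 3.051×10^4 K.

3.05×10^4 K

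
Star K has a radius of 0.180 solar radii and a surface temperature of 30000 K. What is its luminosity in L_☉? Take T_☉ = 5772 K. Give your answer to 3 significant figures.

L/L_☉ = (R/R_☉)² (T/T_☉)⁴ = (0.180)² × (30000/5772)⁴
       = 0.03240 × (5.198)⁴ = 0.03240 × 729.8 = 23.64.

23.6 L_☉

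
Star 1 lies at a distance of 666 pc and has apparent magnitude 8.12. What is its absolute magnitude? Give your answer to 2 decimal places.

M = m − 5 log₁₀(d/10 pc) = 8.12 − 5 log₁₀(666/10)
  = 8.12 − 5 × 1.823 = 8.12 − 9.12 = -1.00.

-1.00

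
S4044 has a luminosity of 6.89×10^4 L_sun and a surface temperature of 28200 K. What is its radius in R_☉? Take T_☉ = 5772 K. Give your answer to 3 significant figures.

11.0 R_☉

R/R_☉ = √(L/L_☉) / (T/T_☉)² = √(6.89×10^4) / (4.886)²
       = 262.5 / 23.87 = 11.00.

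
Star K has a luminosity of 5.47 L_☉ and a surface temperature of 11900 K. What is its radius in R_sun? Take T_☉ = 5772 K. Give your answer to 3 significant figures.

0.550 R_sun

R/R_☉ = √(L/L_☉) / (T/T_☉)² = √(5.47) / (2.062)²
       = 2.339 / 4.251 = 0.5502.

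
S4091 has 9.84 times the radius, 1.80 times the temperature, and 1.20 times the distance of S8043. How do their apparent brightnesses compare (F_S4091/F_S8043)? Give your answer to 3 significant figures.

706

L_S4091/L_S8043 = (R_S4091/R_S8043)²(T_S4091/T_S8043)⁴ = (9.84)² × (1.80)⁴ = 1016.
F_S4091/F_S8043 = (L_S4091/L_S8043)/(d_S4091/d_S8043)² = 1016 / (1.20)² = 705.9.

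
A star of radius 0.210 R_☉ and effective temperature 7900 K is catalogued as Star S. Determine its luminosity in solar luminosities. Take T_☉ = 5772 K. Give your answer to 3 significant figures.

0.155 solar luminosities

L/L_☉ = (R/R_☉)² (T/T_☉)⁴ = (0.210)² × (7900/5772)⁴
       = 0.04410 × (1.369)⁴ = 0.04410 × 3.509 = 0.1548.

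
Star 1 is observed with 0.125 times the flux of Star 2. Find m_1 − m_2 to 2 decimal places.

m_1 − m_2 = −2.5 log₁₀(F_1/F_2) = −2.5 log₁₀(0.125) = −2.5 × (-0.903) = 2.258.

2.26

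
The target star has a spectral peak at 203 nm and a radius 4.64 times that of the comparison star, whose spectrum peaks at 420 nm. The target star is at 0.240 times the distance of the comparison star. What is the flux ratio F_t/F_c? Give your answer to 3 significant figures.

6.85×10^3

Wien's law: T_t/T_c = λ_c/λ_t = 420/203 = 2.069.
L_t/L_c = (R_t/R_c)²(T_t/T_c)⁴ = (4.64)²(2.069)⁴ = 394.5.
F_t/F_c = (L_t/L_c)/(d_t/d_c)² = 394.5/(0.240)² = 6849.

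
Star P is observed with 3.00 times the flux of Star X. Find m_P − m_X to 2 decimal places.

-1.19

m_P − m_X = −2.5 log₁₀(F_P/F_X) = −2.5 log₁₀(3.00) = −2.5 × (0.477) = -1.193.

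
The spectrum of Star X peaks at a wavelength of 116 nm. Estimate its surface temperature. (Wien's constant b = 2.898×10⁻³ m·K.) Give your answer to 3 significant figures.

2.50×10^4 K

T = b/λ_max = 2.898×10⁻³ / (116×10⁻⁹) = 2.498×10^4 K.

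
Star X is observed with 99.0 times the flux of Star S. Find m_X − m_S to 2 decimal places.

m_X − m_S = −2.5 log₁₀(F_X/F_S) = −2.5 log₁₀(99.0) = −2.5 × (1.996) = -4.989.

-4.99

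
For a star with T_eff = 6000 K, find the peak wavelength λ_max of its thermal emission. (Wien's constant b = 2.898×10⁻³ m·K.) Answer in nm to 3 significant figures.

483 nm

λ_max = b/T = 2.898×10⁻³ / 6000 = 4.83×10^-7 m = 483.0 nm.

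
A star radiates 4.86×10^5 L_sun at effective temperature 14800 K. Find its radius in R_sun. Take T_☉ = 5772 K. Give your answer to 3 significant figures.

106 R_sun

R/R_☉ = √(L/L_☉) / (T/T_☉)² = √(4.86×10^5) / (2.564)²
       = 697.1 / 6.575 = 106.0.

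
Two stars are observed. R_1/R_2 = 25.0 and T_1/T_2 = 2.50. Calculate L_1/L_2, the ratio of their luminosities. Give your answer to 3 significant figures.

From the Stefan–Boltzmann law, L ∝ R²T⁴, so
L_1/L_2 = (R_1/R_2)² (T_1/T_2)⁴ = (25.0)² × (2.50)⁴ = 625.0 × 39.06 = 2.441×10^4.

2.44×10^4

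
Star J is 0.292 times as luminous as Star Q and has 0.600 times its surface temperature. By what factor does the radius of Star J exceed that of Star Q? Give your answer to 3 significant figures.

L ∝ R²T⁴ gives R ∝ √L / T², so
R_J/R_Q = √(0.292) / (0.600)² = 0.5404 / 0.3600 = 1.501.

1.50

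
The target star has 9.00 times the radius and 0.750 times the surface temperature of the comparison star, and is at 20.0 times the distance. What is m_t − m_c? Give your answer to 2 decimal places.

L_t/L_c = (9.00)²(0.750)⁴ = 25.63.
F_t/F_c = (L_t/L_c)/(d_t/d_c)² = 25.63/400.0 = 0.06407.
m_t − m_c = −2.5 log₁₀(0.06407) = 2.98.

2.98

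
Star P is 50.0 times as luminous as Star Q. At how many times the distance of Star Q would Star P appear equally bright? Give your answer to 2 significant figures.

7.1

Equal flux requires L_P/d_P² = L_Q/d_Q², so d_P/d_Q = √(L_P/L_Q)
= √(50.0) = 7.071.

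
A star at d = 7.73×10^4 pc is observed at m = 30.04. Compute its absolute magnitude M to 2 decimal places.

M = m − 5 log₁₀(d/10 pc) = 30.04 − 5 log₁₀(7.73×10^4/10)
  = 30.04 − 5 × 3.888 = 30.04 − 19.44 = 10.60.

10.60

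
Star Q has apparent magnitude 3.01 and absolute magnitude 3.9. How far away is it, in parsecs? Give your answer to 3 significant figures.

m − M = 5 log₁₀(d/10 pc)
3.01 − (3.9) = -0.89 = 5 log₁₀(d/10)
d = 10 × 10^(-0.89/5) = 10 × 10^-0.178 = 6.637 pc.

6.64 pc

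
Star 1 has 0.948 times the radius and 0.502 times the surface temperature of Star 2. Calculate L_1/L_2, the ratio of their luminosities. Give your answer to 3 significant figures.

From the Stefan–Boltzmann law, L ∝ R²T⁴, so
L_1/L_2 = (R_1/R_2)² (T_1/T_2)⁴ = (0.948)² × (0.502)⁴ = 0.8987 × 0.06351 = 0.05707.

0.0571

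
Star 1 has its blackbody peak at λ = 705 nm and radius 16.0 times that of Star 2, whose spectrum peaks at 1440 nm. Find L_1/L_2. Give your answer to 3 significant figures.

4.46×10^3

Wien's law gives T ∝ 1/λ_max, so T_1/T_2 = λ_2/λ_1 = 1440/705 = 2.043.
Then L ∝ R²T⁴ gives L_1/L_2 = (16.0)² × (2.043)⁴ = 256.0 × 17.41 = 4456.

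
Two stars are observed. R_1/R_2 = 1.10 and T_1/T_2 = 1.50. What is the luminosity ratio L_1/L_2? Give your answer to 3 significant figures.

From the Stefan–Boltzmann law, L ∝ R²T⁴, so
L_1/L_2 = (R_1/R_2)² (T_1/T_2)⁴ = (1.10)² × (1.50)⁴ = 1.210 × 5.062 = 6.126.

6.13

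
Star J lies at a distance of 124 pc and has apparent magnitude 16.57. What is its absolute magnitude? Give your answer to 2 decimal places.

11.10

M = m − 5 log₁₀(d/10 pc) = 16.57 − 5 log₁₀(124/10)
  = 16.57 − 5 × 1.093 = 16.57 − 5.47 = 11.10.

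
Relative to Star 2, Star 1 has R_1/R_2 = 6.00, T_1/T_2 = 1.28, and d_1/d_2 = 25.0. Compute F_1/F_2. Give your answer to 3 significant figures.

L_1/L_2 = (R_1/R_2)²(T_1/T_2)⁴ = (6.00)² × (1.28)⁴ = 96.64.
F_1/F_2 = (L_1/L_2)/(d_1/d_2)² = 96.64 / (25.0)² = 0.1546.

0.155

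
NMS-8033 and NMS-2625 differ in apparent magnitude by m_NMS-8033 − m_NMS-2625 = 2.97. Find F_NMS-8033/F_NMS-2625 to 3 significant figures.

F_NMS-8033/F_NMS-2625 = 10^(−(m_NMS-8033 − m_NMS-2625)/2.5) = 10^(-2.97/2.5) = 10^-1.188 = 0.06486.

0.0649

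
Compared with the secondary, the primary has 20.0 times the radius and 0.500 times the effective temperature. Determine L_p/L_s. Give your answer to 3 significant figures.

From the Stefan–Boltzmann law, L ∝ R²T⁴, so
L_p/L_s = (R_p/R_s)² (T_p/T_s)⁴ = (20.0)² × (0.500)⁴ = 400.0 × 0.06250 = 25.00.

25.0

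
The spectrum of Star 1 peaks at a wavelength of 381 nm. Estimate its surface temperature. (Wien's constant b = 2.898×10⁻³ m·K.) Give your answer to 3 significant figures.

7.61×10^3 K

T = b/λ_max = 2.898×10⁻³ / (381×10⁻⁹) = 7606 K.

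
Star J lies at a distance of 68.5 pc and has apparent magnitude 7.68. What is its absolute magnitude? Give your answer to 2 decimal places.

M = m − 5 log₁₀(d/10 pc) = 7.68 − 5 log₁₀(68.5/10)
  = 7.68 − 5 × 0.836 = 7.68 − 4.18 = 3.50.

3.50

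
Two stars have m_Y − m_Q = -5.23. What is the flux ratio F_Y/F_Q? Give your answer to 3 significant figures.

F_Y/F_Q = 10^(−(m_Y − m_Q)/2.5) = 10^(5.23/2.5) = 10^2.092 = 123.6.

124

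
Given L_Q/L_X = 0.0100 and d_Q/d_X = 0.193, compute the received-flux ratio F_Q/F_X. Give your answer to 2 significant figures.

F = L/(4πd²), so F_Q/F_X = (L_Q/L_X) / (d_Q/d_X)²
= 0.0100 / (0.193)² = 0.0100 / 0.03725 = 0.2685.

0.27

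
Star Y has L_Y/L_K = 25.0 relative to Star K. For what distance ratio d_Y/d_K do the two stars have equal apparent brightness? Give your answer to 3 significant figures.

5.00

Equal flux requires L_Y/d_Y² = L_K/d_K², so d_Y/d_K = √(L_Y/L_K)
= √(25.0) = 5.000.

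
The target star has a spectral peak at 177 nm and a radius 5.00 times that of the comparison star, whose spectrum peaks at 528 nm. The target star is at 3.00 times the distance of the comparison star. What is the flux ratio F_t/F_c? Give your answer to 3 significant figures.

Wien's law: T_t/T_c = λ_c/λ_t = 528/177 = 2.983.
L_t/L_c = (R_t/R_c)²(T_t/T_c)⁴ = (5.00)²(2.983)⁴ = 1980.
F_t/F_c = (L_t/L_c)/(d_t/d_c)² = 1980/(3.00)² = 220.0.

220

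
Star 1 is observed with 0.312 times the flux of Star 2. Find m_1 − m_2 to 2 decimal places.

1.26

m_1 − m_2 = −2.5 log₁₀(F_1/F_2) = −2.5 log₁₀(0.312) = −2.5 × (-0.506) = 1.265.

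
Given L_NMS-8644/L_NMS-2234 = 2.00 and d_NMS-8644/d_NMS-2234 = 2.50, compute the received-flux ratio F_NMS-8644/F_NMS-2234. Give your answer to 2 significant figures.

F = L/(4πd²), so F_NMS-8644/F_NMS-2234 = (L_NMS-8644/L_NMS-2234) / (d_NMS-8644/d_NMS-2234)²
= 2.00 / (2.50)² = 2.00 / 6.250 = 0.3200.

0.32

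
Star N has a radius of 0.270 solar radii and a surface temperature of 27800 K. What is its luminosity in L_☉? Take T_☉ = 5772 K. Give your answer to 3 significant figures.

39.2 L_☉

L/L_☉ = (R/R_☉)² (T/T_☉)⁴ = (0.270)² × (27800/5772)⁴
       = 0.07290 × (4.816)⁴ = 0.07290 × 538.1 = 39.23.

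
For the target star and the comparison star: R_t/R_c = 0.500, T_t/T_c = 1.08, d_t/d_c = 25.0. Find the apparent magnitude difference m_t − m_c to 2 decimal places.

L_t/L_c = (0.500)²(1.08)⁴ = 0.3401.
F_t/F_c = (L_t/L_c)/(d_t/d_c)² = 0.3401/625.0 = 5.442×10^-4.
m_t − m_c = −2.5 log₁₀(5.442×10^-4) = 8.16.

8.16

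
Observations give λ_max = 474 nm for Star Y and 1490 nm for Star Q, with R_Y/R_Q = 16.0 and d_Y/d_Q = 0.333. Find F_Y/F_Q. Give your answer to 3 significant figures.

2.25×10^5

Wien's law: T_Y/T_Q = λ_Q/λ_Y = 1490/474 = 3.143.
L_Y/L_Q = (R_Y/R_Q)²(T_Y/T_Q)⁴ = (16.0)²(3.143)⁴ = 2.500×10^4.
F_Y/F_Q = (L_Y/L_Q)/(d_Y/d_Q)² = 2.500×10^4/(0.333)² = 2.254×10^5.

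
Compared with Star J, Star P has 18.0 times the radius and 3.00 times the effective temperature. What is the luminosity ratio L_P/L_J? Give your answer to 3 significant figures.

From the Stefan–Boltzmann law, L ∝ R²T⁴, so
L_P/L_J = (R_P/R_J)² (T_P/T_J)⁴ = (18.0)² × (3.00)⁴ = 324.0 × 81.00 = 2.624×10^4.

2.62×10^4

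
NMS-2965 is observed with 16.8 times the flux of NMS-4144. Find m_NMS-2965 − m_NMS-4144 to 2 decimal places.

m_NMS-2965 − m_NMS-4144 = −2.5 log₁₀(F_NMS-2965/F_NMS-4144) = −2.5 log₁₀(16.8) = −2.5 × (1.225) = -3.063.

-3.06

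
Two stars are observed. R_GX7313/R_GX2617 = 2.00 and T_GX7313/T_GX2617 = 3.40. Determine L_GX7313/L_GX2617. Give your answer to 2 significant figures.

From the Stefan–Boltzmann law, L ∝ R²T⁴, so
L_GX7313/L_GX2617 = (R_GX7313/R_GX2617)² (T_GX7313/T_GX2617)⁴ = (2.00)² × (3.40)⁴ = 4.000 × 133.6 = 534.5.

5.3×10^2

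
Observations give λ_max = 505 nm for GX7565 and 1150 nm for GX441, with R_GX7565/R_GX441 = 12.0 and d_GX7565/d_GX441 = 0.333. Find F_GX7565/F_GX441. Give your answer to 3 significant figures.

Wien's law: T_GX7565/T_GX441 = λ_GX441/λ_GX7565 = 1150/505 = 2.277.
L_GX7565/L_GX441 = (R_GX7565/R_GX441)²(T_GX7565/T_GX441)⁴ = (12.0)²(2.277)⁴ = 3872.
F_GX7565/F_GX441 = (L_GX7565/L_GX441)/(d_GX7565/d_GX441)² = 3872/(0.333)² = 3.492×10^4.

3.49×10^4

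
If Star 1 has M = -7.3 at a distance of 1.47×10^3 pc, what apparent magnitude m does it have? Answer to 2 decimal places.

m = M + 5 log₁₀(d/10 pc) = -7.3 + 5 log₁₀(1.47×10^3/10)
  = -7.3 + 5 × 2.167 = -7.3 + 10.84 = 3.54.

3.54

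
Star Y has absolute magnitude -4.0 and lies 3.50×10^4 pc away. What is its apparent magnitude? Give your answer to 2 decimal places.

m = M + 5 log₁₀(d/10 pc) = -4.0 + 5 log₁₀(3.50×10^4/10)
  = -4.0 + 5 × 3.544 = -4.0 + 17.72 = 13.72.

13.72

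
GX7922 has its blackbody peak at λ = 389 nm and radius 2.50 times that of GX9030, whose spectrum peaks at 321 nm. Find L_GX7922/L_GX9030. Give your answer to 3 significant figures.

Wien's law gives T ∝ 1/λ_max, so T_GX7922/T_GX9030 = λ_GX9030/λ_GX7922 = 321/389 = 0.8252.
Then L ∝ R²T⁴ gives L_GX7922/L_GX9030 = (2.50)² × (0.8252)⁴ = 6.250 × 0.4637 = 2.898.

2.90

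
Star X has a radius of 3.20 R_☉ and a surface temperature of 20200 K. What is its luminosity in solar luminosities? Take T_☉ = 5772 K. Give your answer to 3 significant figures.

1.54×10^3 solar luminosities

L/L_☉ = (R/R_☉)² (T/T_☉)⁴ = (3.20)² × (20200/5772)⁴
       = 10.24 × (3.500)⁴ = 10.24 × 150.0 = 1536.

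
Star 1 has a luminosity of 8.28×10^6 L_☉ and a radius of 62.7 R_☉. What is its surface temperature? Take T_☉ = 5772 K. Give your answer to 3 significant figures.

3.91×10^4 K

T/T_☉ = (L/L_☉)^(1/4) / (R/R_☉)^(1/2)
T = 5772 × (8.28×10^6)^(1/4) / √(62.7) = 5772 × 53.64 / 7.918 = 3.910×10^4 K.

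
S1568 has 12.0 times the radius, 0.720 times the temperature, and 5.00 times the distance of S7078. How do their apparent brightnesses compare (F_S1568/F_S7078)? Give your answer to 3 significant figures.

L_S1568/L_S7078 = (R_S1568/R_S7078)²(T_S1568/T_S7078)⁴ = (12.0)² × (0.720)⁴ = 38.70.
F_S1568/F_S7078 = (L_S1568/L_S7078)/(d_S1568/d_S7078)² = 38.70 / (5.00)² = 1.548.

1.55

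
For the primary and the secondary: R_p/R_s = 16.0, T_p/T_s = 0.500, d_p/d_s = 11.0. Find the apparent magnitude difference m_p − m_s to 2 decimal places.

L_p/L_s = (16.0)²(0.500)⁴ = 16.00.
F_p/F_s = (L_p/L_s)/(d_p/d_s)² = 16.00/121.0 = 0.1322.
m_p − m_s = −2.5 log₁₀(0.1322) = 2.20.

2.20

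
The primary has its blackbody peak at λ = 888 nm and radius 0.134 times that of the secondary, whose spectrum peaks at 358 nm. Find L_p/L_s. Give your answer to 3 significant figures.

Wien's law gives T ∝ 1/λ_max, so T_p/T_s = λ_s/λ_p = 358/888 = 0.4032.
Then L ∝ R²T⁴ gives L_p/L_s = (0.134)² × (0.4032)⁴ = 0.01796 × 0.02642 = 4.743×10^-4.

4.74×10^-4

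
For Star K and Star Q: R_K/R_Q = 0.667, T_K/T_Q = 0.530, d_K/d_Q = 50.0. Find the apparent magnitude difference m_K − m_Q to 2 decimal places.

L_K/L_Q = (0.667)²(0.530)⁴ = 0.03510.
F_K/F_Q = (L_K/L_Q)/(d_K/d_Q)² = 0.03510/2500 = 1.404×10^-5.
m_K − m_Q = −2.5 log₁₀(1.404×10^-5) = 12.13.

12.13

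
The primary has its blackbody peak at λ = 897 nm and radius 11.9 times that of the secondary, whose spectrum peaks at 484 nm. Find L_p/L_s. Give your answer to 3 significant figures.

Wien's law gives T ∝ 1/λ_max, so T_p/T_s = λ_s/λ_p = 484/897 = 0.5396.
Then L ∝ R²T⁴ gives L_p/L_s = (11.9)² × (0.5396)⁴ = 141.6 × 0.08476 = 12.00.

12.0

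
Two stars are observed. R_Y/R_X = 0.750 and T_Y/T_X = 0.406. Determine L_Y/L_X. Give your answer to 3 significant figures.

0.0153

From the Stefan–Boltzmann law, L ∝ R²T⁴, so
L_Y/L_X = (R_Y/R_X)² (T_Y/T_X)⁴ = (0.750)² × (0.406)⁴ = 0.5625 × 0.02717 = 0.01528.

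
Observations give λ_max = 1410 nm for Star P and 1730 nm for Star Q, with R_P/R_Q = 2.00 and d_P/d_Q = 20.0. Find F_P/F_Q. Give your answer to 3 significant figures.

0.0227

Wien's law: T_P/T_Q = λ_Q/λ_P = 1730/1410 = 1.227.
L_P/L_Q = (R_P/R_Q)²(T_P/T_Q)⁴ = (2.00)²(1.227)⁴ = 9.065.
F_P/F_Q = (L_P/L_Q)/(d_P/d_Q)² = 9.065/(20.0)² = 0.02266.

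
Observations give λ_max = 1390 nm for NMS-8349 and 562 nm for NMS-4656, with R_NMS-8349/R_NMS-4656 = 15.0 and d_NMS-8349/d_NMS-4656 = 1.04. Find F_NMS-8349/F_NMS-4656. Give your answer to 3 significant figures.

5.56

Wien's law: T_NMS-8349/T_NMS-4656 = λ_NMS-4656/λ_NMS-8349 = 562/1390 = 0.4043.
L_NMS-8349/L_NMS-4656 = (R_NMS-8349/R_NMS-4656)²(T_NMS-8349/T_NMS-4656)⁴ = (15.0)²(0.4043)⁴ = 6.013.
F_NMS-8349/F_NMS-4656 = (L_NMS-8349/L_NMS-4656)/(d_NMS-8349/d_NMS-4656)² = 6.013/(1.04)² = 5.559.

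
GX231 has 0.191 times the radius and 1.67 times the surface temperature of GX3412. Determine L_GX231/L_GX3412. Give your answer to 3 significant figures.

From the Stefan–Boltzmann law, L ∝ R²T⁴, so
L_GX231/L_GX3412 = (R_GX231/R_GX3412)² (T_GX231/T_GX3412)⁴ = (0.191)² × (1.67)⁴ = 0.03648 × 7.778 = 0.2837.

0.284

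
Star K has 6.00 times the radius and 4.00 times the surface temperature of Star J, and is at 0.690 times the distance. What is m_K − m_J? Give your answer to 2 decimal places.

L_K/L_J = (6.00)²(4.00)⁴ = 9216.
F_K/F_J = (L_K/L_J)/(d_K/d_J)² = 9216/0.4761 = 1.936×10^4.
m_K − m_J = −2.5 log₁₀(1.936×10^4) = -10.72.

-10.72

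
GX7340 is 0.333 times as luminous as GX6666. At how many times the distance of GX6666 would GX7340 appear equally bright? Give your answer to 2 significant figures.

0.58

Equal flux requires L_GX7340/d_GX7340² = L_GX6666/d_GX6666², so d_GX7340/d_GX6666 = √(L_GX7340/L_GX6666)
= √(0.333) = 0.5771.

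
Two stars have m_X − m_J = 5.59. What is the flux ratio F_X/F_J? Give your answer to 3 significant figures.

F_X/F_J = 10^(−(m_X − m_J)/2.5) = 10^(-5.59/2.5) = 10^-2.236 = 0.005808.

0.00581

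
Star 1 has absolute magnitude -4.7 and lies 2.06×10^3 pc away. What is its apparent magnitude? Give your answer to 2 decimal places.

m = M + 5 log₁₀(d/10 pc) = -4.7 + 5 log₁₀(2.06×10^3/10)
  = -4.7 + 5 × 2.314 = -4.7 + 11.57 = 6.87.

6.87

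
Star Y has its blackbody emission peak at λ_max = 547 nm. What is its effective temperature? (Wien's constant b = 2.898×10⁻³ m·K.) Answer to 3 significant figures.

T = b/λ_max = 2.898×10⁻³ / (547×10⁻⁹) = 5298 K.

5.30×10^3 K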